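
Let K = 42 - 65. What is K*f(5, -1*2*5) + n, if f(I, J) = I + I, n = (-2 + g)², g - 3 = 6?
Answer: -181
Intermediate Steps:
g = 9 (g = 3 + 6 = 9)
n = 49 (n = (-2 + 9)² = 7² = 49)
f(I, J) = 2*I
K = -23
K*f(5, -1*2*5) + n = -46*5 + 49 = -23*10 + 49 = -230 + 49 = -181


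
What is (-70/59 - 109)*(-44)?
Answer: 286044/59 ≈ 4848.2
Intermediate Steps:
(-70/59 - 109)*(-44) = -6501/59*(-44) = 286044/59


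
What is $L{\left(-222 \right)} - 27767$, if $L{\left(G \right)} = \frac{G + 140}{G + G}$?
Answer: $- \frac{6164233}{222} \approx -27767.0$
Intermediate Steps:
$L{\left(G \right)} = \frac{140 + G}{2 G}$
$L{\left(-222 \right)} - 27767 = \frac{140 - 222}{2 \left(-222\right)} - 27767 = \frac{1}{2} \left(- \frac{1}{222}\right) \left(-82\right) - 27767 = \frac{41}{222} - 27767 = - \frac{6164233}{222}$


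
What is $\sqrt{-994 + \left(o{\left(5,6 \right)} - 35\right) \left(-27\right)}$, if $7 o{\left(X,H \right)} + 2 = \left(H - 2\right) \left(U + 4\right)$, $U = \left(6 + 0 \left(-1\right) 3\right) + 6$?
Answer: $\frac{i \sqrt{14119}}{7} \approx 16.975 i$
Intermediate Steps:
$U = 12$ ($U = \left(6 + 0 \cdot 3\right) + 6 = \left(6 + 0\right) + 6 = 6 + 6 = 12$)
$o{\left(X,H \right)} = - \frac{34}{7} + \frac{16 H}{7}$ ($o{\left(X,H \right)} = - \frac{2}{7} + \frac{\left(H - 2\right) \left(12 + 4\right)}{7} = - \frac{2}{7} + \frac{\left(-2 + H\right) 16}{7} = - \frac{2}{7} + \frac{-32 + 16 H}{7} = - \frac{2}{7} + \left(- \frac{32}{7} + \frac{16 H}{7}\right) = - \frac{34}{7} + \frac{16 H}{7}$)
$\sqrt{-994 + \left(o{\left(5,6 \right)} - 35\right) \left(-27\right)} = \sqrt{-994 + \left(\left(- \frac{34}{7} + \frac{16}{7} \cdot 6\right) - 35\right) \left(-27\right)} = \sqrt{-994 + \left(\left(- \frac{34}{7} + \frac{96}{7}\right) - 35\right) \left(-27\right)} = \sqrt{-994 + \left(\frac{62}{7} - 35\right) \left(-27\right)} = \sqrt{-994 - - \frac{4941}{7}} = \sqrt{-994 + \frac{4941}{7}} = \sqrt{- \frac{2017}{7}} = \frac{i \sqrt{14119}}{7}$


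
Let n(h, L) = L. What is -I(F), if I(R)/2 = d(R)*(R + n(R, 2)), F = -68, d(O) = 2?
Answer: 264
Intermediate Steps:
I(R) = 8 + 4*R (I(R) = 2*(2*(R + 2)) = 2*(2*(2 + R)) = 2*(4 + 2*R) = 8 + 4*R)
-I(F) = -(8 + 4*(-68)) = -(8 - 272) = -1*(-264) = 264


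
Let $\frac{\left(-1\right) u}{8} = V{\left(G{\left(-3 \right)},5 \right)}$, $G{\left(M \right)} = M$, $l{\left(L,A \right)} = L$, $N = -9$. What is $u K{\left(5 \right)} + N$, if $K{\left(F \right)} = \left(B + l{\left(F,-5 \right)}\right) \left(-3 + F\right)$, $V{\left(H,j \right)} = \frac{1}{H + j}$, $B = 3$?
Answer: $-73$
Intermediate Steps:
$u = -4$ ($u = - \frac{8}{-3 + 5} = - \frac{8}{2} = \left(-8\right) \frac{1}{2} = -4$)
$K{\left(F \right)} = \left(-3 + F\right) \left(3 + F\right)$ ($K{\left(F \right)} = \left(3 + F\right) \left(-3 + F\right) = \left(-3 + F\right) \left(3 + F\right)$)
$u K{\left(5 \right)} + N = - 4 \left(-9 + 5^{2}\right) - 9 = - 4 \left(-9 + 25\right) - 9 = \left(-4\right) 16 - 9 = -64 - 9 = -73$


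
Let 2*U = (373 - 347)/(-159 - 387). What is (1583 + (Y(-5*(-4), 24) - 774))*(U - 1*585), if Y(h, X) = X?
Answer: -2923949/6 ≈ -4.8733e+5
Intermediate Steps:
U = -1/42 (U = ((373 - 347)/(-159 - 387))/2 = (26/(-546))/2 = (26*(-1/546))/2 = (½)*(-1/21) = -1/42 ≈ -0.023810)
(1583 + (Y(-5*(-4), 24) - 774))*(U - 1*585) = (1583 + (24 - 774))*(-1/42 - 1*585) = (1583 - 750)*(-1/42 - 585) = 833*(-24571/42) = -2923949/6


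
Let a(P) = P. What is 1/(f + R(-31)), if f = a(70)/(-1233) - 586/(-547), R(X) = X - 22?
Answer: -674451/35061655 ≈ -0.019236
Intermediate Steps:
R(X) = -22 + X
f = 684248/674451 (f = 70/(-1233) - 586/(-547) = 70*(-1/1233) - 586*(-1/547) = -70/1233 + 586/547 = 684248/674451 ≈ 1.0145)
1/(f + R(-31)) = 1/(684248/674451 + (-22 - 31)) = 1/(684248/674451 - 53) = 1/(-35061655/674451) = -674451/35061655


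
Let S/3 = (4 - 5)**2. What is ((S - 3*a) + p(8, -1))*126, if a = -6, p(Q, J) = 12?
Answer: 4158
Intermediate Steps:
S = 3 (S = 3*(4 - 5)**2 = 3*(-1)**2 = 3*1 = 3)
((S - 3*a) + p(8, -1))*126 = ((3 - 3*(-6)) + 12)*126 = ((3 + 18) + 12)*126 = (21 + 12)*126 = 33*126 = 4158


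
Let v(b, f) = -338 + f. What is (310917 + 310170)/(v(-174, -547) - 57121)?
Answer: -621087/58006 ≈ -10.707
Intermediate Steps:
(310917 + 310170)/(v(-174, -547) - 57121) = (310917 + 310170)/((-338 - 547) - 57121) = 621087/(-885 - 57121) = 621087/(-58006) = 621087*(-1/58006) = -621087/58006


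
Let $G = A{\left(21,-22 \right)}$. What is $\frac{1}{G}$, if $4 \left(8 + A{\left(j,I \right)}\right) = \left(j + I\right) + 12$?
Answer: $- \frac{4}{21} \approx -0.19048$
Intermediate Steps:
$A{\left(j,I \right)} = -5 + \frac{I}{4} + \frac{j}{4}$ ($A{\left(j,I \right)} = -8 + \frac{\left(j + I\right) + 12}{4} = -8 + \frac{\left(I + j\right) + 12}{4} = -8 + \frac{12 + I + j}{4} = -8 + \left(3 + \frac{I}{4} + \frac{j}{4}\right) = -5 + \frac{I}{4} + \frac{j}{4}$)
$G = - \frac{21}{4}$ ($G = -5 + \frac{1}{4} \left(-22\right) + \frac{1}{4} \cdot 21 = -5 - \frac{11}{2} + \frac{21}{4} = - \frac{21}{4} \approx -5.25$)
$\frac{1}{G} = \frac{1}{- \frac{21}{4}} = - \frac{4}{21}$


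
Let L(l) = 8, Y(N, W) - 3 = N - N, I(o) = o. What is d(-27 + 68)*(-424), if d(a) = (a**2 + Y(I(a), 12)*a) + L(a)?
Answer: -768288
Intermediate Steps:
Y(N, W) = 3 (Y(N, W) = 3 + (N - N) = 3 + 0 = 3)
d(a) = 8 + a**2 + 3*a (d(a) = (a**2 + 3*a) + 8 = 8 + a**2 + 3*a)
d(-27 + 68)*(-424) = (8 + (-27 + 68)**2 + 3*(-27 + 68))*(-424) = (8 + 41**2 + 3*41)*(-424) = (8 + 1681 + 123)*(-424) = 1812*(-424) = -768288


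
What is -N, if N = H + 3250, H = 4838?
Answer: -8088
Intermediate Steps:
N = 8088 (N = 4838 + 3250 = 8088)
-N = -1*8088 = -8088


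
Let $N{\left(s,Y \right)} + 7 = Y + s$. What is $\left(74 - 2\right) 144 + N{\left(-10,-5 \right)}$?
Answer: $10346$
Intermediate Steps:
$N{\left(s,Y \right)} = -7 + Y + s$ ($N{\left(s,Y \right)} = -7 + \left(Y + s\right) = -7 + Y + s$)
$\left(74 - 2\right) 144 + N{\left(-10,-5 \right)} = \left(74 - 2\right) 144 - 22 = 72 \cdot 144 - 22 = 10368 - 22 = 10346$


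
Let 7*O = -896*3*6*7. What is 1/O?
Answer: -1/16128 ≈ -6.2004e-5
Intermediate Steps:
O = -16128 (O = (-896*3*6*7)/7 = (-16128*7)/7 = (-896*126)/7 = (⅐)*(-112896) = -16128)
1/O = 1/(-16128) = -1/16128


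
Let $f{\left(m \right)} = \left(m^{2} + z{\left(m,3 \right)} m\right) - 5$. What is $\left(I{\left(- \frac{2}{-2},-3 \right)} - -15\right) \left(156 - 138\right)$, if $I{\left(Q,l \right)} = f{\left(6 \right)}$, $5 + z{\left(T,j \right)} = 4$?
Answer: $720$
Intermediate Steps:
$z{\left(T,j \right)} = -1$ ($z{\left(T,j \right)} = -5 + 4 = -1$)
$f{\left(m \right)} = -5 + m^{2} - m$ ($f{\left(m \right)} = \left(m^{2} - m\right) - 5 = -5 + m^{2} - m$)
$I{\left(Q,l \right)} = 25$ ($I{\left(Q,l \right)} = -5 + 6^{2} - 6 = -5 + 36 - 6 = 25$)
$\left(I{\left(- \frac{2}{-2},-3 \right)} - -15\right) \left(156 - 138\right) = \left(25 - -15\right) \left(156 - 138\right) = \left(25 + 15\right) 18 = 40 \cdot 18 = 720$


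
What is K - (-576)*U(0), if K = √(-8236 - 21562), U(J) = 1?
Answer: 576 + I*√29798 ≈ 576.0 + 172.62*I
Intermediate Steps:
K = I*√29798 (K = √(-29798) = I*√29798 ≈ 172.62*I)
K - (-576)*U(0) = I*√29798 - (-576) = I*√29798 - 1*(-576) = I*√29798 + 576 = 576 + I*√29798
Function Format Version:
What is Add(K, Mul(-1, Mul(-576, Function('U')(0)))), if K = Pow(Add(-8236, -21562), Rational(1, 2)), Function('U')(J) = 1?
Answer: Add(576, Mul(I, Pow(29798, Rational(1, 2)))) ≈ Add(576.00, Mul(172.62, I))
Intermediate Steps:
K = Mul(I, Pow(29798, Rational(1, 2))) (K = Pow(-29798, Rational(1, 2)) = Mul(I, Pow(29798, Rational(1, 2))) ≈ Mul(172.62, I))
Add(K, Mul(-1, Mul(-576, Function('U')(0)))) = Add(Mul(I, Pow(29798, Rational(1, 2))), Mul(-1, Mul(-576, 1))) = Add(Mul(I, Pow(29798, Rational(1, 2))), Mul(-1, -576)) = Add(Mul(I, Pow(29798, Rational(1, 2))), 576) = Add(576, Mul(I, Pow(29798, Rational(1, 2))))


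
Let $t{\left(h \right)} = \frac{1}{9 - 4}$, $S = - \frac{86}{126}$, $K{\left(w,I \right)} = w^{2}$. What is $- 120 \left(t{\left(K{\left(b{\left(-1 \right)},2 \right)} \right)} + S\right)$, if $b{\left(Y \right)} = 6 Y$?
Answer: $\frac{1216}{21} \approx 57.905$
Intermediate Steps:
$S = - \frac{43}{63}$ ($S = \left(-86\right) \frac{1}{126} = - \frac{43}{63} \approx -0.68254$)
$t{\left(h \right)} = \frac{1}{5}$
$- 120 \left(t{\left(K{\left(b{\left(-1 \right)},2 \right)} \right)} + S\right) = - 120 \left(\frac{1}{5} - \frac{43}{63}\right) = \left(-120\right) \left(- \frac{152}{315}\right) = \frac{1216}{21}$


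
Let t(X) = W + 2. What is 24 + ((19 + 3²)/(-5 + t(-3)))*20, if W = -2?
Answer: -88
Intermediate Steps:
t(X) = 0 (t(X) = -2 + 2 = 0)
24 + ((19 + 3²)/(-5 + t(-3)))*20 = 24 + ((19 + 3²)/(-5 + 0))*20 = 24 + ((19 + 9)/(-5))*20 = 24 + (28*(-⅕))*20 = 24 - 28/5*20 = 24 - 112 = -88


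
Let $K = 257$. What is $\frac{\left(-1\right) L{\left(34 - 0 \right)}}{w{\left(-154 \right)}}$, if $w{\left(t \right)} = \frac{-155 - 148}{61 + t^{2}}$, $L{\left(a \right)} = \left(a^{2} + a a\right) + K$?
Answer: $\frac{61083113}{303} \approx 2.0159 \cdot 10^{5}$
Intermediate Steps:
$L{\left(a \right)} = 257 + 2 a^{2}$ ($L{\left(a \right)} = \left(a^{2} + a a\right) + 257 = \left(a^{2} + a^{2}\right) + 257 = 2 a^{2} + 257 = 257 + 2 a^{2}$)
$w{\left(t \right)} = - \frac{303}{61 + t^{2}}$
$\frac{\left(-1\right) L{\left(34 - 0 \right)}}{w{\left(-154 \right)}} = \frac{\left(-1\right) \left(257 + 2 \left(34 - 0\right)^{2}\right)}{\left(-303\right) \frac{1}{61 + \left(-154\right)^{2}}} = \frac{\left(-1\right) \left(257 + 2 \left(34 + 0\right)^{2}\right)}{\left(-303\right) \frac{1}{61 + 23716}} = \frac{\left(-1\right) \left(257 + 2 \cdot 34^{2}\right)}{\left(-303\right) \frac{1}{23777}} = \frac{\left(-1\right) \left(257 + 2 \cdot 1156\right)}{\left(-303\right) \frac{1}{23777}} = \frac{\left(-1\right) \left(257 + 2312\right)}{- \frac{303}{23777}} = \left(-1\right) 2569 \left(- \frac{23777}{303}\right) = \left(-2569\right) \left(- \frac{23777}{303}\right) = \frac{61083113}{303}$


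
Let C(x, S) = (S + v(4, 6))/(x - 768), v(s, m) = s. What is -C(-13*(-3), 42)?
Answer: 46/729 ≈ 0.063100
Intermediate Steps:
C(x, S) = (4 + S)/(-768 + x) (C(x, S) = (S + 4)/(x - 768) = (4 + S)/(-768 + x))
-C(-13*(-3), 42) = -(4 + 42)/(-768 - 13*(-3)) = -46/(-768 + 39) = -46/(-729) = -(-1)*46/729 = -1*(-46/729) = 46/729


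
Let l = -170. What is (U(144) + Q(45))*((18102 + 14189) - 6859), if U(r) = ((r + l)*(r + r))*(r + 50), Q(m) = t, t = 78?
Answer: -36942370608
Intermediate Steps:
Q(m) = 78
U(r) = 2*r*(-170 + r)*(50 + r) (U(r) = ((r - 170)*(r + r))*(r + 50) = ((-170 + r)*(2*r))*(50 + r) = (2*r*(-170 + r))*(50 + r) = 2*r*(-170 + r)*(50 + r))
(U(144) + Q(45))*((18102 + 14189) - 6859) = (2*144*(-8500 + 144² - 120*144) + 78)*((18102 + 14189) - 6859) = (2*144*(-8500 + 20736 - 17280) + 78)*(32291 - 6859) = (2*144*(-5044) + 78)*25432 = (-1452672 + 78)*25432 = -1452594*25432 = -36942370608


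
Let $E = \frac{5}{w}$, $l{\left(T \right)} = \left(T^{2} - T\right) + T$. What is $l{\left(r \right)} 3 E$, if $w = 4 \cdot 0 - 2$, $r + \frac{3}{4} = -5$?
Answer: $- \frac{7935}{32} \approx -247.97$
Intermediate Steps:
$r = - \frac{23}{4}$ ($r = - \frac{3}{4} - 5 = - \frac{23}{4} \approx -5.75$)
$l{\left(T \right)} = T^{2}$
$w = -2$ ($w = 0 - 2 = -2$)
$E = - \frac{5}{2}$ ($E = \frac{5}{-2} = 5 \left(- \frac{1}{2}\right) = - \frac{5}{2} \approx -2.5$)
$l{\left(r \right)} 3 E = \left(- \frac{23}{4}\right)^{2} \cdot 3 \left(- \frac{5}{2}\right) = \frac{529}{16} \cdot 3 \left(- \frac{5}{2}\right) = \frac{1587}{16} \left(- \frac{5}{2}\right) = - \frac{7935}{32}$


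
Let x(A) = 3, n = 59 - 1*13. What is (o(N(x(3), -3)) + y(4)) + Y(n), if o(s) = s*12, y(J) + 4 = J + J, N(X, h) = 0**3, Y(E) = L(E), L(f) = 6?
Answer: 10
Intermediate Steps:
n = 46 (n = 59 - 13 = 46)
Y(E) = 6
N(X, h) = 0
y(J) = -4 + 2*J (y(J) = -4 + (J + J) = -4 + 2*J)
o(s) = 12*s
(o(N(x(3), -3)) + y(4)) + Y(n) = (12*0 + (-4 + 2*4)) + 6 = (0 + (-4 + 8)) + 6 = (0 + 4) + 6 = 4 + 6 = 10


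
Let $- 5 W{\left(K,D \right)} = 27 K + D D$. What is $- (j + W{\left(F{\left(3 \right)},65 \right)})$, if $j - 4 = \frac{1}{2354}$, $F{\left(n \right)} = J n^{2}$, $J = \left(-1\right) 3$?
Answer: $\frac{8182499}{11770} \approx 695.2$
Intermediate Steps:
$J = -3$
$F{\left(n \right)} = - 3 n^{2}$
$W{\left(K,D \right)} = - \frac{27 K}{5} - \frac{D^{2}}{5}$ ($W{\left(K,D \right)} = - \frac{27 K + D D}{5} = - \frac{27 K + D^{2}}{5} = - \frac{D^{2} + 27 K}{5} = - \frac{27 K}{5} - \frac{D^{2}}{5}$)
$j = \frac{9417}{2354}$ ($j = 4 + \frac{1}{2354} = \frac{9417}{2354} \approx 4.0004$)
$- (j + W{\left(F{\left(3 \right)},65 \right)}) = - (\frac{9417}{2354} - \left(845 + \frac{27}{5} \left(-3\right) 3^{2}\right)) = - (\frac{9417}{2354} - \left(845 + \frac{27 \left(\left(-3\right) 9\right)}{5}\right)) = - (\frac{9417}{2354} - \frac{3496}{5}) = \left(-1\right) \left(- \frac{8182499}{11770}\right) = \frac{8182499}{11770}$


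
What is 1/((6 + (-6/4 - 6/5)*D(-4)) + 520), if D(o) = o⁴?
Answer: -5/826 ≈ -0.0060533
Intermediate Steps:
1/((6 + (-6/4 - 6/5)*D(-4)) + 520) = 1/((6 + (-6/4 - 6/5)*(-4)⁴) + 520) = 1/((6 + (-6*¼ - 6*⅕)*256) + 520) = 1/((6 + (-3/2 - 6/5)*256) + 520) = 1/((6 - 27/10*256) + 520) = 1/((6 - 3456/5) + 520) = 1/(-3426/5 + 520) = 1/(-826/5) = -5/826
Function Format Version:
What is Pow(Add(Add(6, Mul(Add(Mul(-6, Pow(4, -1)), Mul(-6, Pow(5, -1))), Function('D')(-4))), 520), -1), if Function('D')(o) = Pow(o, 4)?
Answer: Rational(-5, 826) ≈ -0.0060533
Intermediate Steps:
Pow(Add(Add(6, Mul(Add(Mul(-6, Pow(4, -1)), Mul(-6, Pow(5, -1))), Function('D')(-4))), 520), -1) = Pow(Add(Add(6, Mul(Add(Mul(-6, Pow(4, -1)), Mul(-6, Pow(5, -1))), Pow(-4, 4))), 520), -1) = Pow(Add(Add(6, Mul(Add(Mul(-6, Rational(1, 4)), Mul(-6, Rational(1, 5))), 256)), 520), -1) = Pow(Add(Add(6, Mul(Add(Rational(-3, 2), Rational(-6, 5)), 256)), 520), -1) = Pow(Add(Add(6, Mul(Rational(-27, 10), 256)), 520), -1) = Pow(Add(Add(6, Rational(-3456, 5)), 520), -1) = Pow(Add(Rational(-3426, 5), 520), -1) = Pow(Rational(-826, 5), -1) = Rational(-5, 826)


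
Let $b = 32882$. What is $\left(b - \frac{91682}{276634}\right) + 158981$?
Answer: $\frac{26537868730}{138317} \approx 1.9186 \cdot 10^{5}$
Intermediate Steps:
$\left(b - \frac{91682}{276634}\right) + 158981 = \left(32882 - \frac{91682}{276634}\right) + 158981 = \left(32882 - \frac{45841}{138317}\right) + 158981 = \frac{4548093753}{138317} + 158981 = \frac{26537868730}{138317}$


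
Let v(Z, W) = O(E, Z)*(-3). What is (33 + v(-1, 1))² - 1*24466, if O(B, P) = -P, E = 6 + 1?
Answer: -23566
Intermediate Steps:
E = 7
v(Z, W) = 3*Z (v(Z, W) = -Z*(-3) = 3*Z)
(33 + v(-1, 1))² - 1*24466 = (33 + 3*(-1))² - 1*24466 = (33 - 3)² - 24466 = 30² - 24466 = 900 - 24466 = -23566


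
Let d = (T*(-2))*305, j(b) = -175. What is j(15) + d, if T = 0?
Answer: -175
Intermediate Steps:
d = 0 (d = (0*(-2))*305 = 0*305 = 0)
j(15) + d = -175 + 0 = -175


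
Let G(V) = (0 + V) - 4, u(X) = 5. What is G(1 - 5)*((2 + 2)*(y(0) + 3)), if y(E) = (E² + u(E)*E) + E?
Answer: -96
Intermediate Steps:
G(V) = -4 + V (G(V) = V - 4 = -4 + V)
y(E) = E² + 6*E (y(E) = (E² + 5*E) + E = E² + 6*E)
G(1 - 5)*((2 + 2)*(y(0) + 3)) = (-4 + (1 - 5))*((2 + 2)*(0*(6 + 0) + 3)) = (-4 - 4)*(4*(0*6 + 3)) = -32*(0 + 3) = -32*3 = -8*12 = -96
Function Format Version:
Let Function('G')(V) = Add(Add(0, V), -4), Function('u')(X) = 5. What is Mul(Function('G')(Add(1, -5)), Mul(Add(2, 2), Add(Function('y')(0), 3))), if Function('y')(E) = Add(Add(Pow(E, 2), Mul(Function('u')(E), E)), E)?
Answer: -96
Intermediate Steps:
Function('G')(V) = Add(-4, V) (Function('G')(V) = Add(V, -4) = Add(-4, V))
Function('y')(E) = Add(Pow(E, 2), Mul(6, E)) (Function('y')(E) = Add(Add(Pow(E, 2), Mul(5, E)), E) = Add(Pow(E, 2), Mul(6, E)))
Mul(Function('G')(Add(1, -5)), Mul(Add(2, 2), Add(Function('y')(0), 3))) = Mul(Add(-4, Add(1, -5)), Mul(Add(2, 2), Add(Mul(0, Add(6, 0)), 3))) = Mul(Add(-4, -4), Mul(4, Add(Mul(0, 6), 3))) = Mul(-8, Mul(4, Add(0, 3))) = Mul(-8, Mul(4, 3)) = Mul(-8, 12) = -96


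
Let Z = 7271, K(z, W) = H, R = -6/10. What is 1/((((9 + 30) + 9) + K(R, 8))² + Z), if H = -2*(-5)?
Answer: 1/10635 ≈ 9.4029e-5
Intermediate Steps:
R = -⅗ (R = -6*⅒ = -⅗ ≈ -0.60000)
H = 10
K(z, W) = 10
1/((((9 + 30) + 9) + K(R, 8))² + Z) = 1/((((9 + 30) + 9) + 10)² + 7271) = 1/(((39 + 9) + 10)² + 7271) = 1/((48 + 10)² + 7271) = 1/(58² + 7271) = 1/(3364 + 7271) = 1/10635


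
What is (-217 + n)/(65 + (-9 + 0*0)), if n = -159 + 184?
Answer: -24/7 ≈ -3.4286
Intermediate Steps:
n = 25
(-217 + n)/(65 + (-9 + 0*0)) = (-217 + 25)/(65 + (-9 + 0*0)) = -192/(65 + (-9 + 0)) = -192/(65 - 9) = -192/56 = -192*1/56 = -24/7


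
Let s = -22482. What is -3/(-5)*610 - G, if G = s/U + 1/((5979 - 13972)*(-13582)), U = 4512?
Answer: 15143109286901/40818908176 ≈ 370.98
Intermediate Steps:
G = -203388894485/40818908176 (G = -22482/4512 + 1/((5979 - 13972)*(-13582)) = -22482*1/4512 - 1/13582/(-7993) = -3747/752 - 1/7993*(-1/13582) = -3747/752 + 1/108560926 = -203388894485/40818908176 ≈ -4.9827)
-3/(-5)*610 - G = -3/(-5)*610 - 1*(-203388894485/40818908176) = -3*(-⅕)*610 + 203388894485/40818908176 = (⅗)*610 + 203388894485/40818908176 = 366 + 203388894485/40818908176 = 15143109286901/40818908176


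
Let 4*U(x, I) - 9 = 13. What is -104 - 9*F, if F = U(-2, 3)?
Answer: -307/2 ≈ -153.50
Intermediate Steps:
U(x, I) = 11/2 (U(x, I) = 9/4 + (1/4)*13 = 9/4 + 13/4 = 11/2)
F = 11/2 ≈ 5.5000
-104 - 9*F = -104 - 9*11/2 = -104 - 99/2 = -307/2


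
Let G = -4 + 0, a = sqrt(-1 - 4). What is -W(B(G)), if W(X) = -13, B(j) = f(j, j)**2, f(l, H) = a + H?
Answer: 13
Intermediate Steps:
a = I*sqrt(5) (a = sqrt(-5) = I*sqrt(5) ≈ 2.2361*I)
G = -4
f(l, H) = H + I*sqrt(5) (f(l, H) = I*sqrt(5) + H = H + I*sqrt(5))
B(j) = (j + I*sqrt(5))**2
-W(B(G)) = -1*(-13) = 13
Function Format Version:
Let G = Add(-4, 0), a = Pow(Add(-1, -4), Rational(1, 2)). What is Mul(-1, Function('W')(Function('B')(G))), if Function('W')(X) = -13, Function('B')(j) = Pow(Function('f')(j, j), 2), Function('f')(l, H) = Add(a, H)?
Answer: 13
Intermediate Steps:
a = Mul(I, Pow(5, Rational(1, 2))) (a = Pow(-5, Rational(1, 2)) = Mul(I, Pow(5, Rational(1, 2))) ≈ Mul(2.2361, I))
G = -4
Function('f')(l, H) = Add(H, Mul(I, Pow(5, Rational(1, 2)))) (Function('f')(l, H) = Add(Mul(I, Pow(5, Rational(1, 2))), H) = Add(H, Mul(I, Pow(5, Rational(1, 2)))))
Function('B')(j) = Pow(Add(j, Mul(I, Pow(5, Rational(1, 2)))), 2)
Mul(-1, Function('W')(Function('B')(G))) = Mul(-1, -13) = 13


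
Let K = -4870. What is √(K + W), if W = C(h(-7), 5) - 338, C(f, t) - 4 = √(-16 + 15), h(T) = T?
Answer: √(-5204 + I) ≈ 0.0069 + 72.139*I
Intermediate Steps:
C(f, t) = 4 + I (C(f, t) = 4 + √(-16 + 15) = 4 + √(-1) = 4 + I)
W = -334 + I (W = (4 + I) - 338 = -334 + I ≈ -334.0 + 1.0*I)
√(K + W) = √(-4870 + (-334 + I)) = √(-5204 + I)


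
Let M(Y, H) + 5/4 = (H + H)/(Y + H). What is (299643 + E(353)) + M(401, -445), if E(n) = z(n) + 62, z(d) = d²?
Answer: 18670651/44 ≈ 4.2433e+5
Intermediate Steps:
M(Y, H) = -5/4 + 2*H/(H + Y) (M(Y, H) = -5/4 + (H + H)/(Y + H) = -5/4 + (2*H)/(H + Y) = -5/4 + 2*H/(H + Y))
E(n) = 62 + n² (E(n) = n² + 62 = 62 + n²)
(299643 + E(353)) + M(401, -445) = (299643 + (62 + 353²)) + (-5*401 + 3*(-445))/(4*(-445 + 401)) = (299643 + (62 + 124609)) + (¼)*(-2005 - 1335)/(-44) = (299643 + 124671) + (¼)*(-1/44)*(-3340) = 424314 + 835/44 = 18670651/44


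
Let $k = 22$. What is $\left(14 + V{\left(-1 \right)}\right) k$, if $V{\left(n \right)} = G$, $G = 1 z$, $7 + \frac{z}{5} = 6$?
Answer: $198$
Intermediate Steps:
$z = -5$ ($z = -35 + 5 \cdot 6 = -35 + 30 = -5$)
$G = -5$ ($G = 1 \left(-5\right) = -5$)
$V{\left(n \right)} = -5$
$\left(14 + V{\left(-1 \right)}\right) k = \left(14 - 5\right) 22 = 9 \cdot 22 = 198$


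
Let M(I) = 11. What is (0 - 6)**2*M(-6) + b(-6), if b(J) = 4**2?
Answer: 412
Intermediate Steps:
b(J) = 16
(0 - 6)**2*M(-6) + b(-6) = (0 - 6)**2*11 + 16 = (-6)**2*11 + 16 = 36*11 + 16 = 396 + 16 = 412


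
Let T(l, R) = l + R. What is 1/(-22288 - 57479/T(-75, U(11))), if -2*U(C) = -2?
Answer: -74/1591833 ≈ -4.6487e-5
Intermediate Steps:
U(C) = 1 (U(C) = -½*(-2) = 1)
T(l, R) = R + l
1/(-22288 - 57479/T(-75, U(11))) = 1/(-22288 - 57479/(1 - 75)) = 1/(-22288 - 57479/(-74)) = 1/(-22288 - 57479*(-1/74)) = 1/(-22288 + 57479/74) = 1/(-1591833/74) = -74/1591833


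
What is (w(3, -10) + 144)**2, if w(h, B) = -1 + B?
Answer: 17689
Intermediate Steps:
(w(3, -10) + 144)**2 = ((-1 - 10) + 144)**2 = (-11 + 144)**2 = 133**2 = 17689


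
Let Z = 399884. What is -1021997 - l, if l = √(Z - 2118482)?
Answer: -1021997 - I*√1718598 ≈ -1.022e+6 - 1311.0*I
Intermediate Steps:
l = I*√1718598 (l = √(399884 - 2118482) = √(-1718598) = I*√1718598 ≈ 1311.0*I)
-1021997 - l = -1021997 - I*√1718598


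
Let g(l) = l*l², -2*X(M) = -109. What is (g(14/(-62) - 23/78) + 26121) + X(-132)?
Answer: 370050958764937/14137378632 ≈ 26175.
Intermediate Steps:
X(M) = 109/2 (X(M) = -½*(-109) = 109/2)
g(l) = l³
(g(14/(-62) - 23/78) + 26121) + X(-132) = ((14/(-62) - 23/78)³ + 26121) + 109/2 = ((14*(-1/62) - 23*1/78)³ + 26121) + 109/2 = ((-7/31 - 23/78)³ + 26121) + 109/2 = ((-1259/2418)³ + 26121) + 109/2 = (-1995616979/14137378632 + 26121) + 109/2 = 369280471629493/14137378632 + 109/2 = 370050958764937/14137378632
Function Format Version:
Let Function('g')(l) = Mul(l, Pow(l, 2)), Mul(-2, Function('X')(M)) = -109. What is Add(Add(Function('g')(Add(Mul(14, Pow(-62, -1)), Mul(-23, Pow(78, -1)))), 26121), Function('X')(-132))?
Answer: Rational(370050958764937, 14137378632) ≈ 26175.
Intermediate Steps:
Function('X')(M) = Rational(109, 2) (Function('X')(M) = Mul(Rational(-1, 2), -109) = Rational(109, 2))
Function('g')(l) = Pow(l, 3)
Add(Add(Function('g')(Add(Mul(14, Pow(-62, -1)), Mul(-23, Pow(78, -1)))), 26121), Function('X')(-132)) = Add(Add(Pow(Add(Mul(14, Pow(-62, -1)), Mul(-23, Pow(78, -1))), 3), 26121), Rational(109, 2)) = Add(Add(Pow(Add(Mul(14, Rational(-1, 62)), Mul(-23, Rational(1, 78))), 3), 26121), Rational(109, 2)) = Add(Add(Pow(Add(Rational(-7, 31), Rational(-23, 78)), 3), 26121), Rational(109, 2)) = Add(Add(Pow(Rational(-1259, 2418), 3), 26121), Rational(109, 2)) = Add(Add(Rational(-1995616979, 14137378632), 26121), Rational(109, 2)) = Add(Rational(369280471629493, 14137378632), Rational(109, 2)) = Rational(370050958764937, 14137378632)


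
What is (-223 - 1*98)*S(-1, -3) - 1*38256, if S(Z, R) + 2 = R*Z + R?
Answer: -37614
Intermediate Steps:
S(Z, R) = -2 + R + R*Z (S(Z, R) = -2 + (R*Z + R) = -2 + (R + R*Z) = -2 + R + R*Z)
(-223 - 1*98)*S(-1, -3) - 1*38256 = (-223 - 1*98)*(-2 - 3 - 3*(-1)) - 1*38256 = (-223 - 98)*(-2 - 3 + 3) - 38256 = -321*(-2) - 38256 = 642 - 38256 = -37614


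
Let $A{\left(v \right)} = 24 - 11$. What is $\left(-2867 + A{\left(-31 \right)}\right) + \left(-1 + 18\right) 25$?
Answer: $-2429$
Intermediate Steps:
$A{\left(v \right)} = 13$
$\left(-2867 + A{\left(-31 \right)}\right) + \left(-1 + 18\right) 25 = \left(-2867 + 13\right) + \left(-1 + 18\right) 25 = -2854 + 17 \cdot 25 = -2854 + 425 = -2429$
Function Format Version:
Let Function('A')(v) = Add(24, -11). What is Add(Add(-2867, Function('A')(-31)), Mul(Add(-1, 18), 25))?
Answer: -2429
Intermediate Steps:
Function('A')(v) = 13
Add(Add(-2867, Function('A')(-31)), Mul(Add(-1, 18), 25)) = Add(Add(-2867, 13), Mul(Add(-1, 18), 25)) = Add(-2854, Mul(17, 25)) = Add(-2854, 425) = -2429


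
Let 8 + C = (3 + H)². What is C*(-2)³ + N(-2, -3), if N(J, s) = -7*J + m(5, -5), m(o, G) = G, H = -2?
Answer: 65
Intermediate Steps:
N(J, s) = -5 - 7*J (N(J, s) = -7*J - 5 = -5 - 7*J)
C = -7 (C = -8 + (3 - 2)² = -8 + 1² = -8 + 1 = -7)
C*(-2)³ + N(-2, -3) = -7*(-2)³ + (-5 - 7*(-2)) = -7*(-8) + (-5 + 14) = 56 + 9 = 65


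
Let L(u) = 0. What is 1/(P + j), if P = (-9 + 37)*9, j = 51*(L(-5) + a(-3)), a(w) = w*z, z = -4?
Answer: 1/864 ≈ 0.0011574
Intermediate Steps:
a(w) = -4*w (a(w) = w*(-4) = -4*w)
j = 612 (j = 51*(0 - 4*(-3)) = 51*(0 + 12) = 51*12 = 612)
P = 252 (P = 28*9 = 252)
1/(P + j) = 1/(252 + 612) = 1/864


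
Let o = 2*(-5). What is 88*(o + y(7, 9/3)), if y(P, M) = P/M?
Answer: -2024/3 ≈ -674.67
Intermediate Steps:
o = -10
88*(o + y(7, 9/3)) = 88*(-10 + 7/((9/3))) = 88*(-10 + 7/((9*(1/3)))) = 88*(-10 + 7/3) = 88*(-23/3) = -2024/3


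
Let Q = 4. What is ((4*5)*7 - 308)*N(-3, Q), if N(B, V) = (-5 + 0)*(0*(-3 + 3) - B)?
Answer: 2520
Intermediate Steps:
N(B, V) = 5*B (N(B, V) = -5*(0*0 - B) = -5*(0 - B) = -(-5)*B = 5*B)
((4*5)*7 - 308)*N(-3, Q) = ((4*5)*7 - 308)*(5*(-3)) = (20*7 - 308)*(-15) = (140 - 308)*(-15) = -168*(-15) = 2520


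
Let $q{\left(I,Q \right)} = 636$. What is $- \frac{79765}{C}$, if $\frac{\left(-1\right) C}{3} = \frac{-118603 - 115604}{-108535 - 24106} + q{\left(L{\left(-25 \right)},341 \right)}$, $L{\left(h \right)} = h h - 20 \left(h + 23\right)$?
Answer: $\frac{199624705}{4788333} \approx 41.69$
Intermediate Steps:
$L{\left(h \right)} = -460 + h^{2} - 20 h$ ($L{\left(h \right)} = h^{2} - 20 \left(23 + h\right) = h^{2} - \left(460 + 20 h\right) = -460 + h^{2} - 20 h$)
$C = - \frac{253781649}{132641}$ ($C = - 3 \left(\frac{-118603 - 115604}{-108535 - 24106} + 636\right) = - 3 \left(- \frac{234207}{-132641} + 636\right) = - 3 \left(\left(-234207\right) \left(- \frac{1}{132641}\right) + 636\right) = - 3 \left(\frac{234207}{132641} + 636\right) = \left(-3\right) \frac{84593883}{132641} = - \frac{253781649}{132641} \approx -1913.3$)
$- \frac{79765}{C} = - \frac{79765}{- \frac{253781649}{132641}} = \left(-79765\right) \left(- \frac{132641}{253781649}\right) = \frac{199624705}{4788333}$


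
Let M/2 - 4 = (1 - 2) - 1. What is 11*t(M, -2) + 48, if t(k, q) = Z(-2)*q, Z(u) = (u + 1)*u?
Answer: 4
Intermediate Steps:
M = 4 (M = 8 + 2*((1 - 2) - 1) = 8 + 2*(-1 - 1) = 8 + 2*(-2) = 8 - 4 = 4)
Z(u) = u*(1 + u) (Z(u) = (1 + u)*u = u*(1 + u))
t(k, q) = 2*q (t(k, q) = (-2*(1 - 2))*q = (-2*(-1))*q = 2*q)
11*t(M, -2) + 48 = 11*(2*(-2)) + 48 = 11*(-4) + 48 = -44 + 48 = 4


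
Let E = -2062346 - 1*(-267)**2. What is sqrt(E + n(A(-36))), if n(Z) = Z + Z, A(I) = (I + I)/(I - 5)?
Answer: I*sqrt(3586634531)/41 ≈ 1460.7*I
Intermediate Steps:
A(I) = 2*I/(-5 + I) (A(I) = (2*I)/(-5 + I) = 2*I/(-5 + I))
n(Z) = 2*Z
E = -2133635 (E = -2062346 - 1*71289 = -2062346 - 71289 = -2133635)
sqrt(E + n(A(-36))) = sqrt(-2133635 + 2*(2*(-36)/(-5 - 36))) = sqrt(-2133635 + 2*(2*(-36)/(-41))) = sqrt(-2133635 + 2*(2*(-36)*(-1/41))) = sqrt(-2133635 + 2*(72/41)) = sqrt(-2133635 + 144/41) = sqrt(-87478891/41) = I*sqrt(3586634531)/41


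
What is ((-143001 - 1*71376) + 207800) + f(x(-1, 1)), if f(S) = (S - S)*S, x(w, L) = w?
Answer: -6577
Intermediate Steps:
f(S) = 0 (f(S) = 0*S = 0)
((-143001 - 1*71376) + 207800) + f(x(-1, 1)) = ((-143001 - 1*71376) + 207800) + 0 = ((-143001 - 71376) + 207800) + 0 = (-214377 + 207800) + 0 = -6577 + 0 = -6577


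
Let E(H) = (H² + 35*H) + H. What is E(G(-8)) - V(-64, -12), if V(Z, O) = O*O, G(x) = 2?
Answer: -68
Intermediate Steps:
V(Z, O) = O²
E(H) = H² + 36*H
E(G(-8)) - V(-64, -12) = 2*(36 + 2) - 1*(-12)² = 2*38 - 1*144 = 76 - 144 = -68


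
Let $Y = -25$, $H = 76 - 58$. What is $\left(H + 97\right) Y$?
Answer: $-2875$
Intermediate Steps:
$H = 18$
$\left(H + 97\right) Y = \left(18 + 97\right) \left(-25\right) = 115 \left(-25\right) = -2875$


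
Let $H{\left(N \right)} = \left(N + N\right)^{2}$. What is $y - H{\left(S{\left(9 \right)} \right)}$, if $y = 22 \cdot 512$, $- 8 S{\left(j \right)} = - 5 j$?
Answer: $\frac{178199}{16} \approx 11137.0$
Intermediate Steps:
$S{\left(j \right)} = \frac{5 j}{8}$ ($S{\left(j \right)} = - \frac{\left(-5\right) j}{8} = \frac{5 j}{8}$)
$H{\left(N \right)} = 4 N^{2}$ ($H{\left(N \right)} = \left(2 N\right)^{2} = 4 N^{2}$)
$y = 11264$
$y - H{\left(S{\left(9 \right)} \right)} = 11264 - 4 \left(\frac{5}{8} \cdot 9\right)^{2} = 11264 - 4 \left(\frac{45}{8}\right)^{2} = 11264 - 4 \cdot \frac{2025}{64} = 11264 - \frac{2025}{16} = \frac{178199}{16}$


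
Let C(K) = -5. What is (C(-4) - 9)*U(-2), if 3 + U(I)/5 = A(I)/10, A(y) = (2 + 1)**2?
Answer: 147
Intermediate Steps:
A(y) = 9 (A(y) = 3**2 = 9)
U(I) = -21/2 (U(I) = -15 + 5*(9/10) = -15 + 9/2 = -21/2)
(C(-4) - 9)*U(-2) = (-5 - 9)*(-21/2) = -14*(-21/2) = 147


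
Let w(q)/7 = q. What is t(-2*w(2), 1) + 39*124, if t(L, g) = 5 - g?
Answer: 4840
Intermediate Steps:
w(q) = 7*q
t(-2*w(2), 1) + 39*124 = (5 - 1*1) + 39*124 = (5 - 1) + 4836 = 4 + 4836 = 4840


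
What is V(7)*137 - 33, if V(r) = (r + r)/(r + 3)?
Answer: 794/5 ≈ 158.80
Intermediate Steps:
V(r) = 2*r/(3 + r) (V(r) = (2*r)/(3 + r) = 2*r/(3 + r))
V(7)*137 - 33 = (2*7/(3 + 7))*137 - 33 = (2*7/10)*137 - 33 = (2*7*(1/10))*137 - 33 = (7/5)*137 - 33 = 959/5 - 33 = 794/5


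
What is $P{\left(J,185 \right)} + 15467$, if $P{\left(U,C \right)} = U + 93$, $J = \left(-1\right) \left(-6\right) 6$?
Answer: $15596$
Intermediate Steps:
$J = 36$ ($J = 6 \cdot 6 = 36$)
$P{\left(U,C \right)} = 93 + U$
$P{\left(J,185 \right)} + 15467 = \left(93 + 36\right) + 15467 = 129 + 15467 = 15596$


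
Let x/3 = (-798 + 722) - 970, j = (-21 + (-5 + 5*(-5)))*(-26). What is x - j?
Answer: -4464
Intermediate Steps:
j = 1326 (j = (-21 + (-5 - 25))*(-26) = (-21 - 30)*(-26) = -51*(-26) = 1326)
x = -3138 (x = 3*((-798 + 722) - 970) = 3*(-76 - 970) = 3*(-1046) = -3138)
x - j = -3138 - 1*1326 = -3138 - 1326 = -4464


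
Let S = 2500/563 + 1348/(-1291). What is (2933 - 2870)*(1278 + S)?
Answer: 58675752450/726833 ≈ 80728.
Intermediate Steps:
S = 2468576/726833 (S = 2500*(1/563) + 1348*(-1/1291) = 2500/563 - 1348/1291 = 2468576/726833 ≈ 3.3963)
(2933 - 2870)*(1278 + S) = (2933 - 2870)*(1278 + 2468576/726833) = 63*(931361150/726833) = 58675752450/726833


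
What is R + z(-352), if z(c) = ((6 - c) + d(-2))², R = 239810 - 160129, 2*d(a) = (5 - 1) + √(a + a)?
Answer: 209280 + 720*I ≈ 2.0928e+5 + 720.0*I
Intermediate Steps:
d(a) = 2 + √2*√a/2 (d(a) = ((5 - 1) + √(a + a))/2 = (4 + √(2*a))/2 = (4 + √2*√a)/2 = 2 + √2*√a/2)
R = 79681
z(c) = (8 + I - c)² (z(c) = ((6 - c) + (2 + √2*√(-2)/2))² = ((6 - c) + (2 + √2*(I*√2)/2))² = ((6 - c) + (2 + I))² = (8 + I - c)²)
R + z(-352) = 79681 + (8 + I - 1*(-352))² = 79681 + (8 + I + 352)² = 79681 + (360 + I)²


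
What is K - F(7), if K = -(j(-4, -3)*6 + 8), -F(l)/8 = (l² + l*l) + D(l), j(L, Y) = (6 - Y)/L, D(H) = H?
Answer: 1691/2 ≈ 845.50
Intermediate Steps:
j(L, Y) = (6 - Y)/L
F(l) = -16*l² - 8*l (F(l) = -8*((l² + l*l) + l) = -8*((l² + l²) + l) = -8*(2*l² + l) = -8*(l + 2*l²) = -16*l² - 8*l)
K = 11/2 (K = -(((6 - 1*(-3))/(-4))*6 + 8) = -(-(6 + 3)/4*6 + 8) = -(-¼*9*6 + 8) = -(-9/4*6 + 8) = -(-27/2 + 8) = -1*(-11/2) = 11/2 ≈ 5.5000)
K - F(7) = 11/2 - 8*7*(-1 - 2*7) = 11/2 - 8*7*(-1 - 14) = 11/2 - 8*7*(-15) = 11/2 - 1*(-840) = 11/2 + 840 = 1691/2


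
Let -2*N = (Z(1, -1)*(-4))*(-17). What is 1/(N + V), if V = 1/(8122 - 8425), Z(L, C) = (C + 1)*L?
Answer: -303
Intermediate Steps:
Z(L, C) = L*(1 + C) (Z(L, C) = (1 + C)*L = L*(1 + C))
V = -1/303 (V = 1/(-303) = -1/303 ≈ -0.0033003)
N = 0 (N = -(1*(1 - 1))*(-4)*(-17)/2 = -(1*0)*(-4)*(-17)/2 = -0*(-4)*(-17)/2 = -0*(-17) = -½*0 = 0)
1/(N + V) = 1/(0 - 1/303) = 1/(-1/303) = -303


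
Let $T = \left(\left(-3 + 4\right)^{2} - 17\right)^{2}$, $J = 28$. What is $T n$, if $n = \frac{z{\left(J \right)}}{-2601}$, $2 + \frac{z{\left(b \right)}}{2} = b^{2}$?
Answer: $- \frac{23552}{153} \approx -153.93$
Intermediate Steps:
$T = 256$ ($T = \left(1^{2} - 17\right)^{2} = \left(1 - 17\right)^{2} = \left(-16\right)^{2} = 256$)
$z{\left(b \right)} = -4 + 2 b^{2}$
$n = - \frac{92}{153}$ ($n = \frac{-4 + 2 \cdot 28^{2}}{-2601} = \left(-4 + 2 \cdot 784\right) \left(- \frac{1}{2601}\right) = \left(-4 + 1568\right) \left(- \frac{1}{2601}\right) = 1564 \left(- \frac{1}{2601}\right) = - \frac{92}{153} \approx -0.60131$)
$T n = 256 \left(- \frac{92}{153}\right) = - \frac{23552}{153}$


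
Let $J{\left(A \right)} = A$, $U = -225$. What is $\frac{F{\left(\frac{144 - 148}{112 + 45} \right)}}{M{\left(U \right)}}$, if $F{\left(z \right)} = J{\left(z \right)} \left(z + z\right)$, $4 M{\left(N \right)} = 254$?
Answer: $\frac{64}{3130423} \approx 2.0445 \cdot 10^{-5}$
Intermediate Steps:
$M{\left(N \right)} = \frac{127}{2}$ ($M{\left(N \right)} = \frac{1}{4} \cdot 254 = \frac{127}{2}$)
$F{\left(z \right)} = 2 z^{2}$ ($F{\left(z \right)} = z \left(z + z\right) = z 2 z = 2 z^{2}$)
$\frac{F{\left(\frac{144 - 148}{112 + 45} \right)}}{M{\left(U \right)}} = \frac{2 \left(\frac{144 - 148}{112 + 45}\right)^{2}}{\frac{127}{2}} = 2 \left(- \frac{4}{157}\right)^{2} \cdot \frac{2}{127} = 2 \cdot \frac{16}{24649} \cdot \frac{2}{127} = \frac{32}{24649} \cdot \frac{2}{127} = \frac{64}{3130423}$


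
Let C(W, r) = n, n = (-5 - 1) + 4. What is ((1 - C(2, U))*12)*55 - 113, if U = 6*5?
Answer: 1867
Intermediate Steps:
U = 30
n = -2 (n = -6 + 4 = -2)
C(W, r) = -2
((1 - C(2, U))*12)*55 - 113 = ((1 - 1*(-2))*12)*55 - 113 = ((1 + 2)*12)*55 - 113 = (3*12)*55 - 113 = 36*55 - 113 = 1980 - 113 = 1867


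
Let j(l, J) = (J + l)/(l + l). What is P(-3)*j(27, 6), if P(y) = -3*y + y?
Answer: 11/3 ≈ 3.6667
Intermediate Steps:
P(y) = -2*y
j(l, J) = (J + l)/(2*l) (j(l, J) = (J + l)/((2*l)) = (J + l)*(1/(2*l)) = (J + l)/(2*l))
P(-3)*j(27, 6) = (-2*(-3))*((1/2)*(6 + 27)/27) = 6*((1/2)*(1/27)*33) = 6*(11/18) = 11/3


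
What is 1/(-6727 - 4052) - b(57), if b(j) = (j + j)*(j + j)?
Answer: -140083885/10779 ≈ -12996.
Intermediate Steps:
b(j) = 4*j² (b(j) = (2*j)*(2*j) = 4*j²)
1/(-6727 - 4052) - b(57) = 1/(-6727 - 4052) - 4*57² = 1/(-10779) - 4*3249 = -1/10779 - 1*12996 = -1/10779 - 12996 = -140083885/10779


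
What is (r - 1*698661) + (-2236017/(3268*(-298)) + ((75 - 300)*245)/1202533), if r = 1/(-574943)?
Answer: -470419383321254834780365/673317815664341816 ≈ -6.9866e+5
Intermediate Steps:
r = -1/574943 ≈ -1.7393e-6
(r - 1*698661) + (-2236017/(3268*(-298)) + ((75 - 300)*245)/1202533) = (-1/574943 - 1*698661) + (-2236017/(3268*(-298)) + ((75 - 300)*245)/1202533) = (-1/574943 - 698661) + (-2236017/(-973864) - 225*245*(1/1202533)) = -401690251324/574943 + (-2236017*(-1/973864) - 55125*1/1202533) = -401690251324/574943 + (2236017/973864 - 55125/1202533) = -401690251324/574943 + 2635199978061/1171103597512 = -470419383321254834780365/673317815664341816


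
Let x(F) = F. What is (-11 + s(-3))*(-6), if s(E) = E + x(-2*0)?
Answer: 84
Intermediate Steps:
s(E) = E (s(E) = E - 2*0 = E + 0 = E)
(-11 + s(-3))*(-6) = (-11 - 3)*(-6) = -14*(-6) = 84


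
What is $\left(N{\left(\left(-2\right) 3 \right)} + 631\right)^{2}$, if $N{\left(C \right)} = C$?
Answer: $390625$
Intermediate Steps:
$\left(N{\left(\left(-2\right) 3 \right)} + 631\right)^{2} = \left(\left(-2\right) 3 + 631\right)^{2} = \left(-6 + 631\right)^{2} = 625^{2} = 390625$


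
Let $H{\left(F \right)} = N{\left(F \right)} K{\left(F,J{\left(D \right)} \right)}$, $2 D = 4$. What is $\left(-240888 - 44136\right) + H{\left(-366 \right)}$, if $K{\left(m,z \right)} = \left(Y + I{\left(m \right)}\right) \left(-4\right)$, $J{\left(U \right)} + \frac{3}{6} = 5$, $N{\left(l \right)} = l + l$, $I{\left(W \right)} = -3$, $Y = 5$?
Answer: $-279168$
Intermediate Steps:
$D = 2$ ($D = \frac{1}{2} \cdot 4 = 2$)
$N{\left(l \right)} = 2 l$
$J{\left(U \right)} = \frac{9}{2}$ ($J{\left(U \right)} = - \frac{1}{2} + 5 = \frac{9}{2}$)
$K{\left(m,z \right)} = -8$ ($K{\left(m,z \right)} = \left(5 - 3\right) \left(-4\right) = 2 \left(-4\right) = -8$)
$H{\left(F \right)} = - 16 F$ ($H{\left(F \right)} = 2 F \left(-8\right) = - 16 F$)
$\left(-240888 - 44136\right) + H{\left(-366 \right)} = \left(-240888 - 44136\right) - -5856 = -285024 + 5856 = -279168$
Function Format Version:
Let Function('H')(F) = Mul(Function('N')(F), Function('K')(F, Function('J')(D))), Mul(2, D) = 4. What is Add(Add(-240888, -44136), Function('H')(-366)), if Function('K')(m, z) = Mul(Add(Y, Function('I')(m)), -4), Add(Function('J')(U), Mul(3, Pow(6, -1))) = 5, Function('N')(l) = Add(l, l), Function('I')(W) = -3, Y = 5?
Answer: -279168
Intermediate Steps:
D = 2 (D = Mul(Rational(1, 2), 4) = 2)
Function('N')(l) = Mul(2, l)
Function('J')(U) = Rational(9, 2) (Function('J')(U) = Add(Rational(-1, 2), 5) = Rational(9, 2))
Function('K')(m, z) = -8 (Function('K')(m, z) = Mul(Add(5, -3), -4) = Mul(2, -4) = -8)
Function('H')(F) = Mul(-16, F) (Function('H')(F) = Mul(Mul(2, F), -8) = Mul(-16, F))
Add(Add(-240888, -44136), Function('H')(-366)) = Add(Add(-240888, -44136), Mul(-16, -366)) = Add(-285024, 5856) = -279168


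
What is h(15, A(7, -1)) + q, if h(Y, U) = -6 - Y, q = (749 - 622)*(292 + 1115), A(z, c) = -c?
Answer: 178668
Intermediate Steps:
q = 178689 (q = 127*1407 = 178689)
h(15, A(7, -1)) + q = (-6 - 1*15) + 178689 = (-6 - 15) + 178689 = -21 + 178689 = 178668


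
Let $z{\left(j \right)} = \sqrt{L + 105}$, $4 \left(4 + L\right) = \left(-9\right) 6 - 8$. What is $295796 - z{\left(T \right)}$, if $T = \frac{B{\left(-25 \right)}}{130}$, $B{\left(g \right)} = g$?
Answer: $295796 - \frac{3 \sqrt{38}}{2} \approx 2.9579 \cdot 10^{5}$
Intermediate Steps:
$L = - \frac{39}{2}$ ($L = -4 + \frac{\left(-9\right) 6 - 8}{4} = -4 + \frac{-54 - 8}{4} = -4 + \frac{1}{4} \left(-62\right) = -4 - \frac{31}{2} = - \frac{39}{2} \approx -19.5$)
$T = - \frac{5}{26}$ ($T = - \frac{25}{130} = \left(-25\right) \frac{1}{130} = - \frac{5}{26} \approx -0.19231$)
$z{\left(j \right)} = \frac{3 \sqrt{38}}{2}$ ($z{\left(j \right)} = \sqrt{- \frac{39}{2} + 105} = \sqrt{\frac{171}{2}} = \frac{3 \sqrt{38}}{2}$)
$295796 - z{\left(T \right)} = 295796 - \frac{3 \sqrt{38}}{2}$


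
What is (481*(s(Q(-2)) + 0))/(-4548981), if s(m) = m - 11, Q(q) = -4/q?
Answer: 1443/1516327 ≈ 0.00095164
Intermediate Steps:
s(m) = -11 + m
(481*(s(Q(-2)) + 0))/(-4548981) = (481*((-11 - 4/(-2)) + 0))/(-4548981) = (481*((-11 - 4*(-1/2)) + 0))*(-1/4548981) = (481*((-11 + 2) + 0))*(-1/4548981) = (481*(-9 + 0))*(-1/4548981) = (481*(-9))*(-1/4548981) = -4329*(-1/4548981) = 1443/1516327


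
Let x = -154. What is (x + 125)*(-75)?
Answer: 2175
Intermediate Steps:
(x + 125)*(-75) = (-154 + 125)*(-75) = -29*(-75) = 2175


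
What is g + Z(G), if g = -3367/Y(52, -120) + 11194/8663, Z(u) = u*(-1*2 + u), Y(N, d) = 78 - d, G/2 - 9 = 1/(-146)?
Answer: 2484637884193/9140695146 ≈ 271.82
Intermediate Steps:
G = 1313/73 (G = 18 + 2/(-146) = 18 + 2*(-1/146) = 18 - 1/73 = 1313/73 ≈ 17.986)
Z(u) = u*(-2 + u)
g = -26951909/1715274 (g = -3367/(78 - 1*(-120)) + 11194/8663 = -3367/(78 + 120) + 11194*(1/8663) = -3367/198 + 11194/8663 = -26951909/1715274 ≈ -15.713)
g + Z(G) = -26951909/1715274 + 1313*(-2 + 1313/73)/73 = -26951909/1715274 + (1313/73)*(1167/73) = -26951909/1715274 + 1532271/5329 = 2484637884193/9140695146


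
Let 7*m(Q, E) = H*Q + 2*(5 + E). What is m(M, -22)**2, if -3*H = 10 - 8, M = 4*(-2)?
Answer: 7396/441 ≈ 16.771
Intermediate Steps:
M = -8
H = -2/3 (H = -(10 - 8)/3 = -1/3*2 = -2/3 ≈ -0.66667)
m(Q, E) = 10/7 - 2*Q/21 + 2*E/7 (m(Q, E) = (-2*Q/3 + 2*(5 + E))/7 = (-2*Q/3 + (10 + 2*E))/7 = (10 + 2*E - 2*Q/3)/7 = 10/7 - 2*Q/21 + 2*E/7)
m(M, -22)**2 = (10/7 - 2/21*(-8) + (2/7)*(-22))**2 = (10/7 + 16/21 - 44/7)**2 = (-86/21)**2 = 7396/441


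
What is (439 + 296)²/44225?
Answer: 21609/1769 ≈ 12.215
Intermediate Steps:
(439 + 296)²/44225 = 735²*(1/44225) = 540225*(1/44225) = 21609/1769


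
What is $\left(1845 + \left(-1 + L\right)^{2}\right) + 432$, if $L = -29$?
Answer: $3177$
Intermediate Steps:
$\left(1845 + \left(-1 + L\right)^{2}\right) + 432 = \left(1845 + \left(-1 - 29\right)^{2}\right) + 432 = \left(1845 + \left(-30\right)^{2}\right) + 432 = \left(1845 + 900\right) + 432 = 2745 + 432 = 3177$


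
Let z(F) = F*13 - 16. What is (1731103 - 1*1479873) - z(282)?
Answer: 247580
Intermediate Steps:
z(F) = -16 + 13*F (z(F) = 13*F - 16 = -16 + 13*F)
(1731103 - 1*1479873) - z(282) = (1731103 - 1*1479873) - (-16 + 13*282) = (1731103 - 1479873) - (-16 + 3666) = 251230 - 1*3650 = 251230 - 3650 = 247580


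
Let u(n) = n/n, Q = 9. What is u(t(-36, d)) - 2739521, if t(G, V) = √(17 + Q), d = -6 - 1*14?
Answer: -2739520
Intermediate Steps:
d = -20 (d = -6 - 14 = -20)
t(G, V) = √26 (t(G, V) = √(17 + 9) = √26)
u(n) = 1
u(t(-36, d)) - 2739521 = 1 - 2739521 = -2739520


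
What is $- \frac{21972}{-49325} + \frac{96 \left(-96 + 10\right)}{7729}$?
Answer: $- \frac{237405612}{381232925} \approx -0.62273$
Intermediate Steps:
$- \frac{21972}{-49325} + \frac{96 \left(-96 + 10\right)}{7729} = \left(-21972\right) \left(- \frac{1}{49325}\right) + 96 \left(-86\right) \frac{1}{7729} = \frac{21972}{49325} - \frac{8256}{7729} = - \frac{237405612}{381232925}$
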